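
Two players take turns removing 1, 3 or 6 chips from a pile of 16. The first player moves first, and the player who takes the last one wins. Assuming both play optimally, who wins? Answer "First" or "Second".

i:   0  1  2  3  4  5  6  7  8  9 10 11 12 13 14 15 16
     L  W  L  W  L  W  W  W  W  L  W  L  W  L  W  W  W
Position 16 is W, so the first player wins.

First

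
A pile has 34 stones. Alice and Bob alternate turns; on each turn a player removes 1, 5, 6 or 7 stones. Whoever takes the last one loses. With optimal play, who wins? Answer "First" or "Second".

First

i:   0  1  2  3  4  5  6  7  8  9 10 11 12 13 14 15 16 17 18 19 20 21 22 23 24 25 26 27 28 29 30 31 32 33 34
     W  L  W  L  W  L  W  W  W  W  W  W  W  L  W  L  W  L  W  W  W  W  W  W  W  L  W  L  W  L  W  W  W  W  W
Position 34 is W, so the first player wins.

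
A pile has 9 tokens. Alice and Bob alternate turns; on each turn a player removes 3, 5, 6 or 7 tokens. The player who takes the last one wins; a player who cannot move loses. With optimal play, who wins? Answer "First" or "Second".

i:   0  1  2  3  4  5  6  7  8  9
     L  L  L  W  W  W  W  W  W  W
Position 9 is W, so the first player wins.

First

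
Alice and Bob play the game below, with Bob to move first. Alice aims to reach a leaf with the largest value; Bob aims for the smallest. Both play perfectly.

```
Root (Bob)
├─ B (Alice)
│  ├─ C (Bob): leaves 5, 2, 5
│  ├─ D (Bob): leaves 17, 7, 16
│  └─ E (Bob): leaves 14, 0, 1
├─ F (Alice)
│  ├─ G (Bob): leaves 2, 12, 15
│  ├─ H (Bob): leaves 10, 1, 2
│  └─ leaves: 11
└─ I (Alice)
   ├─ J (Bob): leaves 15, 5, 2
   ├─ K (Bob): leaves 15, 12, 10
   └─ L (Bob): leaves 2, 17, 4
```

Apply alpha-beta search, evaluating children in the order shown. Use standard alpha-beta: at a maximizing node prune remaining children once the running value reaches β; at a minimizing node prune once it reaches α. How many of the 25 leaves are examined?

20

C [α=-∞,β=+∞]: v=2
D [α=2,β=+∞]: v=7
E [α=7,β=+∞]: v=0 after child 2 ≤ α → α-cutoff, skip 1
B [α=-∞,β=+∞]: v=7
G [α=-∞,β=7]: v=2
H [α=2,β=7]: v=1 after child 2 ≤ α → α-cutoff, skip 1
F [α=-∞,β=7]: v=11
J [α=-∞,β=7]: v=2
K [α=2,β=7]: v=10
I [α=-∞,β=7]: v=10 after child 2 ≥ β → β-cutoff, skip 1
Root [α=-∞,β=+∞]: v=7
Leaves evaluated: 20 of 25.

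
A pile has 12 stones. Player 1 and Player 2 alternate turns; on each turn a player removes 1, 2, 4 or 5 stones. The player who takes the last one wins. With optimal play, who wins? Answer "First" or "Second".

Second

i:   0  1  2  3  4  5  6  7  8  9 10 11 12
     L  W  W  L  W  W  L  W  W  L  W  W  L
Position 12 is L, so the second player wins.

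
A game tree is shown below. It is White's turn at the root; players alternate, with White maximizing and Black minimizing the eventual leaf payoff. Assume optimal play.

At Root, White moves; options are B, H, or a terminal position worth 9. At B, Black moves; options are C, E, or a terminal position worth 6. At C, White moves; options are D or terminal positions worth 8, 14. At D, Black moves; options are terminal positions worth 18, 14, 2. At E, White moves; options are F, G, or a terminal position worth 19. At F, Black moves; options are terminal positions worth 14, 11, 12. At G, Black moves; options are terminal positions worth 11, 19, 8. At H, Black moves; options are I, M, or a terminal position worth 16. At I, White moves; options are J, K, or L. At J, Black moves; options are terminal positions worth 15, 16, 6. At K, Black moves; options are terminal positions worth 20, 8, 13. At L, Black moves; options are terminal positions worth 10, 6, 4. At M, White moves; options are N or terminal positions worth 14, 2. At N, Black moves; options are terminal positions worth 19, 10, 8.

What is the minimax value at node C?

D: min(18, 14, 2) = 2
C: max(2, 8, 14) = 14

14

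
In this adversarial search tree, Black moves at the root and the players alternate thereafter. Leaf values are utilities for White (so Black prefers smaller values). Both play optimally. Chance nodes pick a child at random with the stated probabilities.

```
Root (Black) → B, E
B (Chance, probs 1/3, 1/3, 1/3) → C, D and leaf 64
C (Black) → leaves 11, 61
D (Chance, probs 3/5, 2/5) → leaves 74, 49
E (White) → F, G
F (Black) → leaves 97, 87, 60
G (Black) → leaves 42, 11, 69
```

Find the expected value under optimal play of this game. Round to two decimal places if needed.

46.33

C (Black): min(11, 61) = 11
D (Chance): 3/5·74 + 2/5·49 = 64
B (Chance): 1/3·11 + 1/3·64 + 1/3·64 = 46.33
F (Black): min(97, 87, 60) = 60
G (Black): min(42, 11, 69) = 11
E (White): max(60, 11) = 60
Root (Black): min(46.33, 60) = 46.33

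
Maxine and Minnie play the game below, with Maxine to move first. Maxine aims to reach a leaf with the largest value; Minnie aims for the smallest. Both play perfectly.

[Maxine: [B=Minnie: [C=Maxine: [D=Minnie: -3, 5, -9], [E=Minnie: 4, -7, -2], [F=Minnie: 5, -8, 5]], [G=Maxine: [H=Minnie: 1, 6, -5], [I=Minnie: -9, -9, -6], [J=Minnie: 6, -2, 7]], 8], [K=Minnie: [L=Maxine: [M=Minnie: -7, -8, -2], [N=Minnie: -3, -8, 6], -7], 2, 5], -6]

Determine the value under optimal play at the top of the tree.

D (Minnie): min(-3, 5, -9) = -9
E (Minnie): min(4, -7, -2) = -7
F (Minnie): min(5, -8, 5) = -8
C (Maxine): max(-9, -7, -8) = -7
H (Minnie): min(1, 6, -5) = -5
I (Minnie): min(-9, -9, -6) = -9
J (Minnie): min(6, -2, 7) = -2
G (Maxine): max(-5, -9, -2) = -2
B (Minnie): min(-7, -2, 8) = -7
M (Minnie): min(-7, -8, -2) = -8
N (Minnie): min(-3, -8, 6) = -8
L (Maxine): max(-8, -8, -7) = -7
K (Minnie): min(-7, 2, 5) = -7
Root (Maxine): max(-7, -7, -6) = -6

-6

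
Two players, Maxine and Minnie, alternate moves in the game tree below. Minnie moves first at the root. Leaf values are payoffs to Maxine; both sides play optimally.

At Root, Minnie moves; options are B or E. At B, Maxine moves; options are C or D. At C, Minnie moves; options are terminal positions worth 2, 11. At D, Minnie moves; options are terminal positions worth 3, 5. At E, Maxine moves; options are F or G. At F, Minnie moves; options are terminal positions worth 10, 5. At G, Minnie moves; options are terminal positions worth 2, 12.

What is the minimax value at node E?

5

F: min(10, 5) = 5
G: min(2, 12) = 2
E: max(5, 2) = 5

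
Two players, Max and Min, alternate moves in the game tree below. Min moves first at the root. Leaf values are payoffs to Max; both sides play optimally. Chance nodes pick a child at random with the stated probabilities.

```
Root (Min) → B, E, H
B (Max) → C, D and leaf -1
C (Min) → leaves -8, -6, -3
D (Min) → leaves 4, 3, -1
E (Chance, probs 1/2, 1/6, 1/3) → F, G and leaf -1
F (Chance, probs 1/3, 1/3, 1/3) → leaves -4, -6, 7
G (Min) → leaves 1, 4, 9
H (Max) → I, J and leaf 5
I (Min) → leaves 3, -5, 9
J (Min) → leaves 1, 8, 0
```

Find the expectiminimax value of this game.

-1

C (Min): min(-8, -6, -3) = -8
D (Min): min(4, 3, -1) = -1
B (Max): max(-8, -1, -1) = -1
F (Chance): 1/3·-4 + 1/3·-6 + 1/3·7 = -1
G (Min): min(1, 4, 9) = 1
E (Chance): 1/2·-1 + 1/6·1 + 1/3·-1 = -0.67
I (Min): min(3, -5, 9) = -5
J (Min): min(1, 8, 0) = 0
H (Max): max(-5, 0, 5) = 5
Root (Min): min(-1, -0.67, 5) = -1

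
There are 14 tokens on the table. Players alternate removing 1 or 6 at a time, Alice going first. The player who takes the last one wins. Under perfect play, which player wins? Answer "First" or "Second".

Second

Positions where the player to move wins (W) vs loses (L):
i:   0  1  2  3  4  5  6  7  8  9 10 11 12 13 14
     L  W  L  W  L  W  W  L  W  L  W  L  W  W  L
Position 14 is L, so the second player wins.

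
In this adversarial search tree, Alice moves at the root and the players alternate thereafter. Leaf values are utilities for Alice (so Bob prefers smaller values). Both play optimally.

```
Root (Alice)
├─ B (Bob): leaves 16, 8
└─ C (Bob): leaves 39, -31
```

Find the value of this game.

B (Bob): min(16, 8) = 8
C (Bob): min(39, -31) = -31
Root (Alice): max(8, -31) = 8

8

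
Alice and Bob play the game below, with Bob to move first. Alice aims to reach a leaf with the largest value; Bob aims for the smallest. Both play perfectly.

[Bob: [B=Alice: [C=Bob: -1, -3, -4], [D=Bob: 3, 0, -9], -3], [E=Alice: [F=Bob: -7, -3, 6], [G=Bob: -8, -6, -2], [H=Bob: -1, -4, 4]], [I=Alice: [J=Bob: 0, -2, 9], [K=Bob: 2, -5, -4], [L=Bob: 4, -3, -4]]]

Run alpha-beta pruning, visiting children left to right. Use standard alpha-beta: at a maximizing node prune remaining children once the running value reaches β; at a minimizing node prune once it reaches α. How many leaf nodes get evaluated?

17

C [α=-∞,β=+∞]: v=-4
D [α=-4,β=+∞]: v=-9
B [α=-∞,β=+∞]: v=-3
F [α=-∞,β=-3]: v=-7
G [α=-7,β=-3]: v=-8 after child 1 ≤ α → α-cutoff, skip 2
H [α=-7,β=-3]: v=-4
E [α=-∞,β=-3]: v=-4
J [α=-∞,β=-4]: v=-2
I [α=-∞,β=-4]: v=-2 after child 1 ≥ β → β-cutoff, skip 2
Root [α=-∞,β=+∞]: v=-4
Leaves evaluated: 17 of 25.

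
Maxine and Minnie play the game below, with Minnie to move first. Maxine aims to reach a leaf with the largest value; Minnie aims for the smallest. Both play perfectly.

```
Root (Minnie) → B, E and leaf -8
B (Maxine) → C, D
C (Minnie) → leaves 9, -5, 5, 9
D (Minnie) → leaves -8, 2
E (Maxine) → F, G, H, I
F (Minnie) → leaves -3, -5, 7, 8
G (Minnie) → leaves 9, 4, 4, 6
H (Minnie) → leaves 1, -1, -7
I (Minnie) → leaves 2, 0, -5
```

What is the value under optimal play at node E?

4

F: min(-3, -5, 7, 8) = -5
G: min(9, 4, 4, 6) = 4
H: min(1, -1, -7) = -7
I: min(2, 0, -5) = -5
E: max(-5, 4, -7, -5) = 4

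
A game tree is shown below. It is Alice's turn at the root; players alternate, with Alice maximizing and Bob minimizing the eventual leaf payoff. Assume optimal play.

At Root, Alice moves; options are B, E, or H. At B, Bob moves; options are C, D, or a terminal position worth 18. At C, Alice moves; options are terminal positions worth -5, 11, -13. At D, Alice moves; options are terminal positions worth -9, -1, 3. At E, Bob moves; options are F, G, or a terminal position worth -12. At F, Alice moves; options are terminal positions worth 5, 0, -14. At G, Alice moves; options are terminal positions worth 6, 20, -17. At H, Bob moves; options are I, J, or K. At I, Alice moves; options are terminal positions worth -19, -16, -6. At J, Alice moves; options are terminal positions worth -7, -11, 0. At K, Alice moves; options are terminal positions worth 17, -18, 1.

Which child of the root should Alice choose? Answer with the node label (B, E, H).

B

C (Alice): max(-5, 11, -13) = 11
D (Alice): max(-9, -1, 3) = 3
B (Bob): min(11, 3, 18) = 3
F (Alice): max(5, 0, -14) = 5
G (Alice): max(6, 20, -17) = 20
E (Bob): min(5, 20, -12) = -12
I (Alice): max(-19, -16, -6) = -6
J (Alice): max(-7, -11, 0) = 0
K (Alice): max(17, -18, 1) = 17
H (Bob): min(-6, 0, 17) = -6
Root (Alice): max(3, -12, -6) = 3
Alice picks the child with the highest value: B (value 3).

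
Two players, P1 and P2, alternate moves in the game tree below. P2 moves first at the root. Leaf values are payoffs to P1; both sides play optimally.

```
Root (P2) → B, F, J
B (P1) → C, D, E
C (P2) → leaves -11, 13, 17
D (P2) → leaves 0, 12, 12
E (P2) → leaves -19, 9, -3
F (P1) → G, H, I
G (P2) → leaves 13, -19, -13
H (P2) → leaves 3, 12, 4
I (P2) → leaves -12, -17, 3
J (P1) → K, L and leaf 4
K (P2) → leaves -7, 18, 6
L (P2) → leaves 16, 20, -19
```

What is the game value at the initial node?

0

C (P2): min(-11, 13, 17) = -11
D (P2): min(0, 12, 12) = 0
E (P2): min(-19, 9, -3) = -19
B (P1): max(-11, 0, -19) = 0
G (P2): min(13, -19, -13) = -19
H (P2): min(3, 12, 4) = 3
I (P2): min(-12, -17, 3) = -17
F (P1): max(-19, 3, -17) = 3
K (P2): min(-7, 18, 6) = -7
L (P2): min(16, 20, -19) = -19
J (P1): max(-7, -19, 4) = 4
Root (P2): min(0, 3, 4) = 0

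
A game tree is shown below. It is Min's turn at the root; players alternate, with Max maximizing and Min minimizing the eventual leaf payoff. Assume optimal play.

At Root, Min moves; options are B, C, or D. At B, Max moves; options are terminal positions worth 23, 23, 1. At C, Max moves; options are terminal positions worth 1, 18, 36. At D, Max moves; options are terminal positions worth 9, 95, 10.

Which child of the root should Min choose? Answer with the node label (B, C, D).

B

B (Max): max(23, 23, 1) = 23
C (Max): max(1, 18, 36) = 36
D (Max): max(9, 95, 10) = 95
Root (Min): min(23, 36, 95) = 23
Min picks the child with the lowest value: B (value 23).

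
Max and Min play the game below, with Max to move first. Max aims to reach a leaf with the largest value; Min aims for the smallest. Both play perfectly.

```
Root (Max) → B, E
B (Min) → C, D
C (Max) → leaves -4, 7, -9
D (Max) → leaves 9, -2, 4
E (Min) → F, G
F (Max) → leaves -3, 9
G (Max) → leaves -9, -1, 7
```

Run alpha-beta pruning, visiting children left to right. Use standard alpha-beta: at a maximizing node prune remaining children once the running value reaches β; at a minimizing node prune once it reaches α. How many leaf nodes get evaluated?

9

C [α=-∞,β=+∞]: v=7
D [α=-∞,β=7]: v=9 after child 1 ≥ β → β-cutoff, skip 2
B [α=-∞,β=+∞]: v=7
F [α=7,β=+∞]: v=9
G [α=7,β=9]: v=7
E [α=7,β=+∞]: v=7
Root [α=-∞,β=+∞]: v=7
Leaves evaluated: 9 of 11.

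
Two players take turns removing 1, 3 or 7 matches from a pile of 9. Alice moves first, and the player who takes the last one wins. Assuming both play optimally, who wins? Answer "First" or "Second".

First

Compute winning (W) and losing (L) positions by backward induction:
i:   0  1  2  3  4  5  6  7  8  9
     L  W  L  W  L  W  L  W  L  W
Position 9 is W, so the first player wins.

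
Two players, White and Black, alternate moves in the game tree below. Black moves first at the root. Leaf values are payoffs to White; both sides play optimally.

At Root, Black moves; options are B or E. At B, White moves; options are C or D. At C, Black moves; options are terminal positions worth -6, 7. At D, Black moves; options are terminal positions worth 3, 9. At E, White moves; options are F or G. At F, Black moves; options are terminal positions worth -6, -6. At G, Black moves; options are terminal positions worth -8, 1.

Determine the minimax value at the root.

C (Black): min(-6, 7) = -6
D (Black): min(3, 9) = 3
B (White): max(-6, 3) = 3
F (Black): min(-6, -6) = -6
G (Black): min(-8, 1) = -8
E (White): max(-6, -8) = -6
Root (Black): min(3, -6) = -6

-6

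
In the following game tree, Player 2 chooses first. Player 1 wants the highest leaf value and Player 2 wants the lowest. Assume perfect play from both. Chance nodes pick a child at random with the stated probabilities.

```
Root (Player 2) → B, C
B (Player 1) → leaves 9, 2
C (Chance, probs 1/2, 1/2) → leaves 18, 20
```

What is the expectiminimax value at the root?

9

B (Player 1): max(9, 2) = 9
C (Chance): 1/2·18 + 1/2·20 = 19
Root (Player 2): min(9, 19) = 9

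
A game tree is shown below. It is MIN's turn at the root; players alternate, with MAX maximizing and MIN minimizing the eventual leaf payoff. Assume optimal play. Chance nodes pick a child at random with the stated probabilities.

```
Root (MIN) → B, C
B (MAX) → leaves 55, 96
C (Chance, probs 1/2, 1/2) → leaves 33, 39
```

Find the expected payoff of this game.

36

B (MAX): max(55, 96) = 96
C (Chance): 1/2·33 + 1/2·39 = 36
Root (MIN): min(96, 36) = 36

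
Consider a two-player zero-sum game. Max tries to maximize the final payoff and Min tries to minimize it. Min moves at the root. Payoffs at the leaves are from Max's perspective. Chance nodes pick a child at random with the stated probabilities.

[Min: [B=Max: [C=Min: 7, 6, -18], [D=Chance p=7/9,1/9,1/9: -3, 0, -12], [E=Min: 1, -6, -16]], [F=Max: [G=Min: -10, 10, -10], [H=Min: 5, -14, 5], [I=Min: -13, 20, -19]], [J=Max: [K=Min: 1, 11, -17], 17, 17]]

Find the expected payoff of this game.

C (Min): min(7, 6, -18) = -18
D (Chance): 7/9·-3 + 1/9·0 + 1/9·-12 = -3.67
E (Min): min(1, -6, -16) = -16
B (Max): max(-18, -3.67, -16) = -3.67
G (Min): min(-10, 10, -10) = -10
H (Min): min(5, -14, 5) = -14
I (Min): min(-13, 20, -19) = -19
F (Max): max(-10, -14, -19) = -10
K (Min): min(1, 11, -17) = -17
J (Max): max(-17, 17, 17) = 17
Root (Min): min(-3.67, -10, 17) = -10

-10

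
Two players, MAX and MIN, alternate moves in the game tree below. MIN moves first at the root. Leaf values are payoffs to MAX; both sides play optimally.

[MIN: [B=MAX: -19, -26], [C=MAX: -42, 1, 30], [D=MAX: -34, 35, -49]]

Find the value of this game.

B (MAX): max(-19, -26) = -19
C (MAX): max(-42, 1, 30) = 30
D (MAX): max(-34, 35, -49) = 35
Root (MIN): min(-19, 30, 35) = -19

-19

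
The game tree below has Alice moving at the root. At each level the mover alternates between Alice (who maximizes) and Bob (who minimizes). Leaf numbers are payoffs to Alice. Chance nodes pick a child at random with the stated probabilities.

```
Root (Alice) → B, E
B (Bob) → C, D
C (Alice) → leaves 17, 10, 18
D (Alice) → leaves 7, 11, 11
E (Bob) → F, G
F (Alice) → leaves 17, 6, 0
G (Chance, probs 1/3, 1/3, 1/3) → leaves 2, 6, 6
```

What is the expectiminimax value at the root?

C (Alice): max(17, 10, 18) = 18
D (Alice): max(7, 11, 11) = 11
B (Bob): min(18, 11) = 11
F (Alice): max(17, 6, 0) = 17
G (Chance): 1/3·2 + 1/3·6 + 1/3·6 = 4.67
E (Bob): min(17, 4.67) = 4.67
Root (Alice): max(11, 4.67) = 11

11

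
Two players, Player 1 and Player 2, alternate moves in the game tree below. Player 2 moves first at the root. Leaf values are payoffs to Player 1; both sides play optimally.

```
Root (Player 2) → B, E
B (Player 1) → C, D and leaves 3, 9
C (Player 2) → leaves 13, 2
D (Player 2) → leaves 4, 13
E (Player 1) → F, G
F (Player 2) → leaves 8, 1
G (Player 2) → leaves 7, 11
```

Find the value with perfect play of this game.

7

C (Player 2): min(13, 2) = 2
D (Player 2): min(4, 13) = 4
B (Player 1): max(2, 4, 3, 9) = 9
F (Player 2): min(8, 1) = 1
G (Player 2): min(7, 11) = 7
E (Player 1): max(1, 7) = 7
Root (Player 2): min(9, 7) = 7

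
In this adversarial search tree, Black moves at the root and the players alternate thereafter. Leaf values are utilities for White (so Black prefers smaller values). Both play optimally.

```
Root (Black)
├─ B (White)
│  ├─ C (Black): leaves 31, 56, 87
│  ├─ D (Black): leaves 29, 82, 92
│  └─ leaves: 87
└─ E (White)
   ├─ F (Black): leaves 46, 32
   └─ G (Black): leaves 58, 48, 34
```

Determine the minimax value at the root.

C (Black): min(31, 56, 87) = 31
D (Black): min(29, 82, 92) = 29
B (White): max(31, 29, 87) = 87
F (Black): min(46, 32) = 32
G (Black): min(58, 48, 34) = 34
E (White): max(32, 34) = 34
Root (Black): min(87, 34) = 34

34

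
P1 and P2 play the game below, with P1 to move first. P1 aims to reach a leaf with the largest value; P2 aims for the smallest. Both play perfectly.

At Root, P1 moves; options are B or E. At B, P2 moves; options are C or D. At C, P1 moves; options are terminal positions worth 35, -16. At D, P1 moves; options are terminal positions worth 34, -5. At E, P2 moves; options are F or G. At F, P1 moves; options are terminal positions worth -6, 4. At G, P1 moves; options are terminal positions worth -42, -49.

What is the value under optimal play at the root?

34

C (P1): max(35, -16) = 35
D (P1): max(34, -5) = 34
B (P2): min(35, 34) = 34
F (P1): max(-6, 4) = 4
G (P1): max(-42, -49) = -42
E (P2): min(4, -42) = -42
Root (P1): max(34, -42) = 34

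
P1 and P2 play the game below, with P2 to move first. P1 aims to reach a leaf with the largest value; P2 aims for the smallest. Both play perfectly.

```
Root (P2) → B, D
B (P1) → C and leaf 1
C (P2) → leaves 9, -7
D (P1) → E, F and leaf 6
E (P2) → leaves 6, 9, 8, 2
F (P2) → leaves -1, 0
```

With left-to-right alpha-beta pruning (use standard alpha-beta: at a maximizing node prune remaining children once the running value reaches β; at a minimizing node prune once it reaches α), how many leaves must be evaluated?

7

C [α=-∞,β=+∞]: v=-7
B [α=-∞,β=+∞]: v=1
E [α=-∞,β=1]: v=2
D [α=-∞,β=1]: v=2 after child 1 ≥ β → β-cutoff, skip 2
Root [α=-∞,β=+∞]: v=1
Leaves evaluated: 7 of 10.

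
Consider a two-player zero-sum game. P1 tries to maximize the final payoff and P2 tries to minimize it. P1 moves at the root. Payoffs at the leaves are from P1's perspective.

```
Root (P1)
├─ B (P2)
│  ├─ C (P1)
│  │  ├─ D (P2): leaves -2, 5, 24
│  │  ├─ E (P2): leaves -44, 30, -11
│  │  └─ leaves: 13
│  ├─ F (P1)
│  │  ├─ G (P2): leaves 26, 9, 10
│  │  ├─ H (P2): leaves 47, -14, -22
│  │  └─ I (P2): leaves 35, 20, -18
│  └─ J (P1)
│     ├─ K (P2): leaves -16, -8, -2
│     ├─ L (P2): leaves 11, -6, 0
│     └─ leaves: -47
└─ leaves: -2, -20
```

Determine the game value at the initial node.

-2

D (P2): min(-2, 5, 24) = -2
E (P2): min(-44, 30, -11) = -44
C (P1): max(-2, -44, 13) = 13
G (P2): min(26, 9, 10) = 9
H (P2): min(47, -14, -22) = -22
I (P2): min(35, 20, -18) = -18
F (P1): max(9, -22, -18) = 9
K (P2): min(-16, -8, -2) = -16
L (P2): min(11, -6, 0) = -6
J (P1): max(-16, -6, -47) = -6
B (P2): min(13, 9, -6) = -6
Root (P1): max(-6, -2, -20) = -2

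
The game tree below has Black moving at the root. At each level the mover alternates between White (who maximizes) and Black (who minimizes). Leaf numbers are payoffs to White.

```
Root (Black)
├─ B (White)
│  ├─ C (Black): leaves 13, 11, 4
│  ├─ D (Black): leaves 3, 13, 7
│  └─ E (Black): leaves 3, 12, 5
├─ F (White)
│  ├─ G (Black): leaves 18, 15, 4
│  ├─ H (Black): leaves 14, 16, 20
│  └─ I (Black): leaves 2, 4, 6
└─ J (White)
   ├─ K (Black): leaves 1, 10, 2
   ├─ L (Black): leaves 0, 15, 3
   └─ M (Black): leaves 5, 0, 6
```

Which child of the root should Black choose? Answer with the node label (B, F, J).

C (Black): min(13, 11, 4) = 4
D (Black): min(3, 13, 7) = 3
E (Black): min(3, 12, 5) = 3
B (White): max(4, 3, 3) = 4
G (Black): min(18, 15, 4) = 4
H (Black): min(14, 16, 20) = 14
I (Black): min(2, 4, 6) = 2
F (White): max(4, 14, 2) = 14
K (Black): min(1, 10, 2) = 1
L (Black): min(0, 15, 3) = 0
M (Black): min(5, 0, 6) = 0
J (White): max(1, 0, 0) = 1
Root (Black): min(4, 14, 1) = 1
Black picks the child with the lowest value: J (value 1).

J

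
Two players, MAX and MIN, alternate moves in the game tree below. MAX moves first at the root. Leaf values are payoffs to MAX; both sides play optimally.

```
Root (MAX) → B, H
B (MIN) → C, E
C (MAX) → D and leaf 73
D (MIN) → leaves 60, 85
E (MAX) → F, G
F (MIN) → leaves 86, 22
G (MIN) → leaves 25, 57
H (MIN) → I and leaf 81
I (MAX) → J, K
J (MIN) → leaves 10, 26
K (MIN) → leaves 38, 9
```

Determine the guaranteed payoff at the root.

25

D (MIN): min(60, 85) = 60
C (MAX): max(60, 73) = 73
F (MIN): min(86, 22) = 22
G (MIN): min(25, 57) = 25
E (MAX): max(22, 25) = 25
B (MIN): min(73, 25) = 25
J (MIN): min(10, 26) = 10
K (MIN): min(38, 9) = 9
I (MAX): max(10, 9) = 10
H (MIN): min(10, 81) = 10
Root (MAX): max(25, 10) = 25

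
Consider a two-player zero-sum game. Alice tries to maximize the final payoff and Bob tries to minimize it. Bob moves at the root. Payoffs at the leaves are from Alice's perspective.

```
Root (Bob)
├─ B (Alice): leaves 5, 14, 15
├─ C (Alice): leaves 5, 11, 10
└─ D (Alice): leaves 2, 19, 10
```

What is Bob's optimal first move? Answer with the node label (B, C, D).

B (Alice): max(5, 14, 15) = 15
C (Alice): max(5, 11, 10) = 11
D (Alice): max(2, 19, 10) = 19
Root (Bob): min(15, 11, 19) = 11
Bob picks the child with the lowest value: C (value 11).

C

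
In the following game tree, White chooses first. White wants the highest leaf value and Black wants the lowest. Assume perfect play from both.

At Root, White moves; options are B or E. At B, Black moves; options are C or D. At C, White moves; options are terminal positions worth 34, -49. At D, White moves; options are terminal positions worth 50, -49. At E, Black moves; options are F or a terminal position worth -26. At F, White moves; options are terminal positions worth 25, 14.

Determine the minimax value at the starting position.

C (White): max(34, -49) = 34
D (White): max(50, -49) = 50
B (Black): min(34, 50) = 34
F (White): max(25, 14) = 25
E (Black): min(25, -26) = -26
Root (White): max(34, -26) = 34

34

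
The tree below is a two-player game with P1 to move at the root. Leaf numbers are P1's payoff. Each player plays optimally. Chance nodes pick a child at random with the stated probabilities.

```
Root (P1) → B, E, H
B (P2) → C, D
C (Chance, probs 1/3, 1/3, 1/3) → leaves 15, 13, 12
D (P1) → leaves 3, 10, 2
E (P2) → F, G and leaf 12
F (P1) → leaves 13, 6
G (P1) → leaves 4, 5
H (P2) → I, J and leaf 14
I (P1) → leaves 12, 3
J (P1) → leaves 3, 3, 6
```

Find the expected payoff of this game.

10

C (Chance): 1/3·15 + 1/3·13 + 1/3·12 = 13.33
D (P1): max(3, 10, 2) = 10
B (P2): min(13.33, 10) = 10
F (P1): max(13, 6) = 13
G (P1): max(4, 5) = 5
E (P2): min(13, 5, 12) = 5
I (P1): max(12, 3) = 12
J (P1): max(3, 3, 6) = 6
H (P2): min(12, 6, 14) = 6
Root (P1): max(10, 5, 6) = 10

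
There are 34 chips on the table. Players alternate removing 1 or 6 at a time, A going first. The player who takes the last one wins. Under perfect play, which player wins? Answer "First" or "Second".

First

Positions where the player to move wins (W) vs loses (L):
i:   0  1  2  3  4  5  6  7  8  9 10 11 12 13 14 15 16 17 18 19 20 21 22 23 24 25 26 27 28 29 30 31 32 33 34
     L  W  L  W  L  W  W  L  W  L  W  L  W  W  L  W  L  W  L  W  W  L  W  L  W  L  W  W  L  W  L  W  L  W  W
Position 34 is W, so the first player wins.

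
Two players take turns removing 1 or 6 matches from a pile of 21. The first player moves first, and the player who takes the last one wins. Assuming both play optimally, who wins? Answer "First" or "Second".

Mark each pile size as W (mover wins) or L (mover loses):
i:   0  1  2  3  4  5  6  7  8  9 10 11 12 13 14 15 16 17 18 19 20 21
     L  W  L  W  L  W  W  L  W  L  W  L  W  W  L  W  L  W  L  W  W  L
Position 21 is L, so the second player wins.

Second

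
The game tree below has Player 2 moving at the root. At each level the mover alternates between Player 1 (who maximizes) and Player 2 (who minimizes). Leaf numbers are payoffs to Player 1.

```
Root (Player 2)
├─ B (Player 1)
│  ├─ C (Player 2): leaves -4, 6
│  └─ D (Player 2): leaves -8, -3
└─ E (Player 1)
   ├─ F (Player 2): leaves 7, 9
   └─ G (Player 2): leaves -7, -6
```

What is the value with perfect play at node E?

F: min(7, 9) = 7
G: min(-7, -6) = -7
E: max(7, -7) = 7

7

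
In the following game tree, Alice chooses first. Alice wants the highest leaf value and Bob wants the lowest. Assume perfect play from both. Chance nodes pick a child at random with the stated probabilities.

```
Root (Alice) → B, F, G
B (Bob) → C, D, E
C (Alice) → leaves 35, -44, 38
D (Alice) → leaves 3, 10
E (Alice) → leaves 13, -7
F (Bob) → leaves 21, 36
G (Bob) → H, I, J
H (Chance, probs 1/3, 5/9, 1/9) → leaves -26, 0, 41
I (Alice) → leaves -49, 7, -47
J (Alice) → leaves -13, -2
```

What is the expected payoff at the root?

21

C (Alice): max(35, -44, 38) = 38
D (Alice): max(3, 10) = 10
E (Alice): max(13, -7) = 13
B (Bob): min(38, 10, 13) = 10
F (Bob): min(21, 36) = 21
H (Chance): 1/3·-26 + 5/9·0 + 1/9·41 = -4.11
I (Alice): max(-49, 7, -47) = 7
J (Alice): max(-13, -2) = -2
G (Bob): min(-4.11, 7, -2) = -4.11
Root (Alice): max(10, 21, -4.11) = 21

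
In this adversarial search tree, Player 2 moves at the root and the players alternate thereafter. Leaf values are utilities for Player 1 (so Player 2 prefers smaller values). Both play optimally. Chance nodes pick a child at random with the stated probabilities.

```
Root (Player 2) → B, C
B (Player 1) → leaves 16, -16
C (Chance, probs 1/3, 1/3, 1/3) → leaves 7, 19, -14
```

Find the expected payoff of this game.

4

B (Player 1): max(16, -16) = 16
C (Chance): 1/3·7 + 1/3·19 + 1/3·-14 = 4
Root (Player 2): min(16, 4) = 4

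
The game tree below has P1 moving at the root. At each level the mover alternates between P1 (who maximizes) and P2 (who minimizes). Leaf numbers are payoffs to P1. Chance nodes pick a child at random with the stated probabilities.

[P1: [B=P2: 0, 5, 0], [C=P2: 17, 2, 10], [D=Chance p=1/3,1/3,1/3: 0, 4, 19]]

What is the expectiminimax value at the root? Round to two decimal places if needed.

7.67

B (P2): min(0, 5, 0) = 0
C (P2): min(17, 2, 10) = 2
D (Chance): 1/3·0 + 1/3·4 + 1/3·19 = 7.67
Root (P1): max(0, 2, 7.67) = 7.67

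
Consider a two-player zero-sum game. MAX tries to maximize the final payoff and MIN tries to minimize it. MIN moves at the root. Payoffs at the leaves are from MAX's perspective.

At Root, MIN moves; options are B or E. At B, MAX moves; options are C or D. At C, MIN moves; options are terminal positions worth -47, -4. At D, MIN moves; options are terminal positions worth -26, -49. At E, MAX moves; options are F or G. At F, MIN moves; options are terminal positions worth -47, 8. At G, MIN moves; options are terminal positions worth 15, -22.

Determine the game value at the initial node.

-47

C (MIN): min(-47, -4) = -47
D (MIN): min(-26, -49) = -49
B (MAX): max(-47, -49) = -47
F (MIN): min(-47, 8) = -47
G (MIN): min(15, -22) = -22
E (MAX): max(-47, -22) = -22
Root (MIN): min(-47, -22) = -47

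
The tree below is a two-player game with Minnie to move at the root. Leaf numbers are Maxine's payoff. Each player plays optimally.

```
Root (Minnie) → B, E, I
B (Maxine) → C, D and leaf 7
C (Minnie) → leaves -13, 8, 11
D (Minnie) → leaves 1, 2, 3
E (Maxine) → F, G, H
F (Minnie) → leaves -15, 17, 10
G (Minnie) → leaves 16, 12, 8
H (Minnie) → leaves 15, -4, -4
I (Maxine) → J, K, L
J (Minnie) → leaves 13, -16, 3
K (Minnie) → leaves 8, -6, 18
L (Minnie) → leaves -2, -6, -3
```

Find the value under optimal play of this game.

-6

C (Minnie): min(-13, 8, 11) = -13
D (Minnie): min(1, 2, 3) = 1
B (Maxine): max(-13, 1, 7) = 7
F (Minnie): min(-15, 17, 10) = -15
G (Minnie): min(16, 12, 8) = 8
H (Minnie): min(15, -4, -4) = -4
E (Maxine): max(-15, 8, -4) = 8
J (Minnie): min(13, -16, 3) = -16
K (Minnie): min(8, -6, 18) = -6
L (Minnie): min(-2, -6, -3) = -6
I (Maxine): max(-16, -6, -6) = -6
Root (Minnie): min(7, 8, -6) = -6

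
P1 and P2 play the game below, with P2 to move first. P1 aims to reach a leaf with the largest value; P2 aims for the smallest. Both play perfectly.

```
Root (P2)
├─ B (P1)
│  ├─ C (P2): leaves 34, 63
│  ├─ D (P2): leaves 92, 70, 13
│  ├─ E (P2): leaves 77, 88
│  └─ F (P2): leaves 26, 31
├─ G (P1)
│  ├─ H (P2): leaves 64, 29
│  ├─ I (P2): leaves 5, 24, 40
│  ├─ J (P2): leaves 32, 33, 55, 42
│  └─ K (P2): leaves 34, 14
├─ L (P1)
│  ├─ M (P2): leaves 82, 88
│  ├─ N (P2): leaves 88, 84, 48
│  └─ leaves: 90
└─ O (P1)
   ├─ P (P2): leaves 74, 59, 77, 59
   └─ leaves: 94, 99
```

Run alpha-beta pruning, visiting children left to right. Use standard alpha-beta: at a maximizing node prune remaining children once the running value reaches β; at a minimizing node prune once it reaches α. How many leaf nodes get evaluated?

23

C [α=-∞,β=+∞]: v=34
D [α=34,β=+∞]: v=13
E [α=34,β=+∞]: v=77
F [α=77,β=+∞]: v=26 after child 1 ≤ α → α-cutoff, skip 1
B [α=-∞,β=+∞]: v=77
H [α=-∞,β=77]: v=29
I [α=29,β=77]: v=5 after child 1 ≤ α → α-cutoff, skip 2
J [α=29,β=77]: v=32
K [α=32,β=77]: v=14
G [α=-∞,β=77]: v=32
M [α=-∞,β=32]: v=82
L [α=-∞,β=32]: v=82 after child 1 ≥ β → β-cutoff, skip 2
P [α=-∞,β=32]: v=59
O [α=-∞,β=32]: v=59 after child 1 ≥ β → β-cutoff, skip 2
Root [α=-∞,β=+∞]: v=32
Leaves evaluated: 23 of 32.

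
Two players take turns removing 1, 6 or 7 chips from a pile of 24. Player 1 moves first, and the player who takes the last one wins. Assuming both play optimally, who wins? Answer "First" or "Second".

Second

Mark each pile size as W (mover wins) or L (mover loses):
i:   0  1  2  3  4  5  6  7  8  9 10 11 12 13 14 15 16 17 18 19 20 21 22 23 24
     L  W  L  W  L  W  W  W  W  W  W  W  L  W  L  W  L  W  W  W  W  W  W  W  L
Position 24 is L, so the second player wins.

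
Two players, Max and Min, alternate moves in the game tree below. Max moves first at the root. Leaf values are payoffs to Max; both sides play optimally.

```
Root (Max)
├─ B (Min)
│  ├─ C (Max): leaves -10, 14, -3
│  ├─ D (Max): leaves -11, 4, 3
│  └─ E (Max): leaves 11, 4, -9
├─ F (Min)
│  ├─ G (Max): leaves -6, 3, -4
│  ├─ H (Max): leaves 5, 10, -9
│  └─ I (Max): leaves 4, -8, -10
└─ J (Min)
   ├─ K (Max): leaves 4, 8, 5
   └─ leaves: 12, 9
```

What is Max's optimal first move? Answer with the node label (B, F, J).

J

C (Max): max(-10, 14, -3) = 14
D (Max): max(-11, 4, 3) = 4
E (Max): max(11, 4, -9) = 11
B (Min): min(14, 4, 11) = 4
G (Max): max(-6, 3, -4) = 3
H (Max): max(5, 10, -9) = 10
I (Max): max(4, -8, -10) = 4
F (Min): min(3, 10, 4) = 3
K (Max): max(4, 8, 5) = 8
J (Min): min(8, 12, 9) = 8
Root (Max): max(4, 3, 8) = 8
Max picks the child with the highest value: J (value 8).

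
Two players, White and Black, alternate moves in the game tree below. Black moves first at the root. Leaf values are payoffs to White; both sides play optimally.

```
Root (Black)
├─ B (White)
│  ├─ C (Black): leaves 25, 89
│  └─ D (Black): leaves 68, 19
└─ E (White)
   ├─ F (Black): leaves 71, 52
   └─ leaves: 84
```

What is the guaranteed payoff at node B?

C: min(25, 89) = 25
D: min(68, 19) = 19
B: max(25, 19) = 25

25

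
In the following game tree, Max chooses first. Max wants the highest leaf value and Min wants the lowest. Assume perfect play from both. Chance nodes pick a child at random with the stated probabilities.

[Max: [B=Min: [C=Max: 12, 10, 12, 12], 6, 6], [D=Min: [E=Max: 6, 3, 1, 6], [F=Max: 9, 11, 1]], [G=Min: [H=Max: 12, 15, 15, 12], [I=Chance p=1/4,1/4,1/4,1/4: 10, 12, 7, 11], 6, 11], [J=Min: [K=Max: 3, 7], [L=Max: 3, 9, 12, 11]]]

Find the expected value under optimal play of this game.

C (Max): max(12, 10, 12, 12) = 12
B (Min): min(12, 6, 6) = 6
E (Max): max(6, 3, 1, 6) = 6
F (Max): max(9, 11, 1) = 11
D (Min): min(6, 11) = 6
H (Max): max(12, 15, 15, 12) = 15
I (Chance): 1/4·10 + 1/4·12 + 1/4·7 + 1/4·11 = 10
G (Min): min(15, 10, 6, 11) = 6
K (Max): max(3, 7) = 7
L (Max): max(3, 9, 12, 11) = 12
J (Min): min(7, 12) = 7
Root (Max): max(6, 6, 6, 7) = 7

7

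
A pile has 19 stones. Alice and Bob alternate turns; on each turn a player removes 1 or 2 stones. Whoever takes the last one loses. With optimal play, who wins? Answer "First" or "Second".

i:   0  1  2  3  4  5  6  7  8  9 10 11 12 13 14 15 16 17 18 19
     W  L  W  W  L  W  W  L  W  W  L  W  W  L  W  W  L  W  W  L
Position 19 is L, so the second player wins.

Second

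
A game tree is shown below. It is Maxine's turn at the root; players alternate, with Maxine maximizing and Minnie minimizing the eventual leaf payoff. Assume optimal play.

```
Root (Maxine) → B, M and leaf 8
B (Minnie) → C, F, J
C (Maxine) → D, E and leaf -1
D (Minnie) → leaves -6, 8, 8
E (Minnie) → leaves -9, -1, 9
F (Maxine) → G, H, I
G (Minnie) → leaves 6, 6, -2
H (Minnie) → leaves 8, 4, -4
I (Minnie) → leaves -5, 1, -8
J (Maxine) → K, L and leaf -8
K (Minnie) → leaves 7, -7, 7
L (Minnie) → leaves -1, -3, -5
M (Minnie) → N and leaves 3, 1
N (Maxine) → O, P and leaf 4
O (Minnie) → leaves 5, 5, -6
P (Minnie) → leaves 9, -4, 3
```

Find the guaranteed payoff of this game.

D (Minnie): min(-6, 8, 8) = -6
E (Minnie): min(-9, -1, 9) = -9
C (Maxine): max(-6, -9, -1) = -1
G (Minnie): min(6, 6, -2) = -2
H (Minnie): min(8, 4, -4) = -4
I (Minnie): min(-5, 1, -8) = -8
F (Maxine): max(-2, -4, -8) = -2
K (Minnie): min(7, -7, 7) = -7
L (Minnie): min(-1, -3, -5) = -5
J (Maxine): max(-7, -5, -8) = -5
B (Minnie): min(-1, -2, -5) = -5
O (Minnie): min(5, 5, -6) = -6
P (Minnie): min(9, -4, 3) = -4
N (Maxine): max(-6, -4, 4) = 4
M (Minnie): min(4, 3, 1) = 1
Root (Maxine): max(-5, 1, 8) = 8

8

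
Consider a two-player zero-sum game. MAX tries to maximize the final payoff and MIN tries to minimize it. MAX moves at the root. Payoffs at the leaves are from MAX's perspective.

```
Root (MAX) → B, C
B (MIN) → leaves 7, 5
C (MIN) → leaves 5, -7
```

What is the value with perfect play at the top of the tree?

B (MIN): min(7, 5) = 5
C (MIN): min(5, -7) = -7
Root (MAX): max(5, -7) = 5

5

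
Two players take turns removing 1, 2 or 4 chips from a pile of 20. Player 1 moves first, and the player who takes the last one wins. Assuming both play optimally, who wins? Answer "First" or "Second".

First

Positions where the player to move wins (W) vs loses (L):
i:   0  1  2  3  4  5  6  7  8  9 10 11 12 13 14 15 16 17 18 19 20
     L  W  W  L  W  W  L  W  W  L  W  W  L  W  W  L  W  W  L  W  W
Position 20 is W, so the first player wins.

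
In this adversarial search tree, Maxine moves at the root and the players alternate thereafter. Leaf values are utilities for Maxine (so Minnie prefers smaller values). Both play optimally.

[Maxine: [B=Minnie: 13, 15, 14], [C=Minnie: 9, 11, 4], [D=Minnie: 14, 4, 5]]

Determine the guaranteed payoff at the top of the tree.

B (Minnie): min(13, 15, 14) = 13
C (Minnie): min(9, 11, 4) = 4
D (Minnie): min(14, 4, 5) = 4
Root (Maxine): max(13, 4, 4) = 13

13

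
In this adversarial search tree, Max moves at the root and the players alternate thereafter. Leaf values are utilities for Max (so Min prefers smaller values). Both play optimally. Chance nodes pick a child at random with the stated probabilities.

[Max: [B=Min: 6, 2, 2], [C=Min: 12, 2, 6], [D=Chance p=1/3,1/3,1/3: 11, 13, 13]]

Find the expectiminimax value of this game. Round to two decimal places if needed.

B (Min): min(6, 2, 2) = 2
C (Min): min(12, 2, 6) = 2
D (Chance): 1/3·11 + 1/3·13 + 1/3·13 = 12.33
Root (Max): max(2, 2, 12.33) = 12.33

12.33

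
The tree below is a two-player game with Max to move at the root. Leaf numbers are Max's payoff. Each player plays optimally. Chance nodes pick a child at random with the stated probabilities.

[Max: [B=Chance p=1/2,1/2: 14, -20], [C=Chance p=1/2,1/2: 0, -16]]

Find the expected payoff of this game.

-3

B (Chance): 1/2·14 + 1/2·-20 = -3
C (Chance): 1/2·0 + 1/2·-16 = -8
Root (Max): max(-3, -8) = -3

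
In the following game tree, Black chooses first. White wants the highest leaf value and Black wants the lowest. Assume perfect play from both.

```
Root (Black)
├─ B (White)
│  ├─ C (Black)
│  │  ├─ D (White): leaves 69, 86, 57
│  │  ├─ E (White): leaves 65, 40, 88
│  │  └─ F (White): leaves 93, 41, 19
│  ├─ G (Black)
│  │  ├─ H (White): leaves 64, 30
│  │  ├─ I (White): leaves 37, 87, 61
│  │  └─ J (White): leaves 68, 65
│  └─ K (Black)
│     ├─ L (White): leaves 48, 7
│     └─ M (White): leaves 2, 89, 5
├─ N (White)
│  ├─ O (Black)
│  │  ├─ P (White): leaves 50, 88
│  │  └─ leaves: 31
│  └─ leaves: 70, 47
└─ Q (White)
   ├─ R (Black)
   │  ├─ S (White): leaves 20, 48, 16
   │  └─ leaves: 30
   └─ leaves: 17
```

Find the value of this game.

D (White): max(69, 86, 57) = 86
E (White): max(65, 40, 88) = 88
F (White): max(93, 41, 19) = 93
C (Black): min(86, 88, 93) = 86
H (White): max(64, 30) = 64
I (White): max(37, 87, 61) = 87
J (White): max(68, 65) = 68
G (Black): min(64, 87, 68) = 64
L (White): max(48, 7) = 48
M (White): max(2, 89, 5) = 89
K (Black): min(48, 89) = 48
B (White): max(86, 64, 48) = 86
P (White): max(50, 88) = 88
O (Black): min(88, 31) = 31
N (White): max(31, 70, 47) = 70
S (White): max(20, 48, 16) = 48
R (Black): min(48, 30) = 30
Q (White): max(30, 17) = 30
Root (Black): min(86, 70, 30) = 30

30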